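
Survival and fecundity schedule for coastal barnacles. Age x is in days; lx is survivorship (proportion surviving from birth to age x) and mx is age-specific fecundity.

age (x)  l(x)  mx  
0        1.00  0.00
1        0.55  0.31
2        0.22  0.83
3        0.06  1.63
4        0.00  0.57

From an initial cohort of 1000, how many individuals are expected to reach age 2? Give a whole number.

Expected survivors = N0 · l_2 = 1000 × 0.22 = 220 → 220

220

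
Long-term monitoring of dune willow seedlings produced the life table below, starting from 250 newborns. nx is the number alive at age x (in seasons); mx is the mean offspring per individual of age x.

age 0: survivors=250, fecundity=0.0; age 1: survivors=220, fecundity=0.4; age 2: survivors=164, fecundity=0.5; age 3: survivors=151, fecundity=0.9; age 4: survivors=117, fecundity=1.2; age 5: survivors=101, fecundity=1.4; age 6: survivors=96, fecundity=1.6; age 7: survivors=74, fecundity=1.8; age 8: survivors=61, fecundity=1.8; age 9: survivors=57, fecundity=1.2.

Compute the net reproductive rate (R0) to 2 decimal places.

lx = nx/n0 = nx/250: 1, 0.88, 0.656, 0.604, 0.468, 0.404, 0.384, 0.296, 0.244, 0.228
lx·mx by age: 0, 0.352, 0.328, 0.5436, 0.5616, 0.5656, 0.6144, 0.5328, 0.4392, 0.2736
R0 = Σ lx·mx = 4.2108 → 4.21

4.21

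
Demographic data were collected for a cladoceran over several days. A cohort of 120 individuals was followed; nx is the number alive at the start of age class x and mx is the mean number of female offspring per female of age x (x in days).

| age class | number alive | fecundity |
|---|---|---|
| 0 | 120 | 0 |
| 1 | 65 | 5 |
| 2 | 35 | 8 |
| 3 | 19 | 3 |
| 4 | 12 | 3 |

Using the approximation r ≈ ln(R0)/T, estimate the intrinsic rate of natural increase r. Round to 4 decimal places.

1.0242

lx = nx/n0 = nx/120: 1, 0.54167…, 0.29167…, 0.15833…, 0.1
R0 = Σ lx·mx = 0 + 2.70833… + 2.33333… + 0.475… + 0.3 = 5.816667…
Σ x·lx·mx = 10…; T = 10…/5.816667… = 1.7192…
r ≈ ln(R0)/T = ln(5.816667…)/1.7192… = 1.024156… → 1.0242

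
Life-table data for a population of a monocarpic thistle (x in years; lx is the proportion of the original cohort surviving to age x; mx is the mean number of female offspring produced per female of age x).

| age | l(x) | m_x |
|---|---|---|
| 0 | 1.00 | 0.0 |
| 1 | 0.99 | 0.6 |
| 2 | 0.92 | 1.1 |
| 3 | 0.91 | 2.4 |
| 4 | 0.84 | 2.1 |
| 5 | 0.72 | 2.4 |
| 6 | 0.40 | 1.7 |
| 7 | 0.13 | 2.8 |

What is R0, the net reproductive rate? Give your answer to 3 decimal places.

lx·mx by age: 0, 0.594, 1.012, 2.184, 1.764, 1.728, 0.68, 0.364
R0 = Σ lx·mx = 8.326 → 8.326

8.326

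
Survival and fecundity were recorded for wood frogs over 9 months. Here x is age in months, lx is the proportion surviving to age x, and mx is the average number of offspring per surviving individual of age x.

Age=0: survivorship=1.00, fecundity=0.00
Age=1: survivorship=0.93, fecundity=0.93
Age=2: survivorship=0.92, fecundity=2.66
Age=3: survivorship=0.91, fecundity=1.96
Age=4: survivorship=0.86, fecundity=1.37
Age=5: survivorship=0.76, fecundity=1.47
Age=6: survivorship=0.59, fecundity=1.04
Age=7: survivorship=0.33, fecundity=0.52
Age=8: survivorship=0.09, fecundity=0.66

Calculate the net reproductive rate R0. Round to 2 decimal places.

8.24

lx·mx by age: 0, 0.8649, 2.4472, 1.7836, 1.1782, 1.1172, 0.6136, 0.1716, 0.0594
R0 = Σ lx·mx = 8.2357 → 8.24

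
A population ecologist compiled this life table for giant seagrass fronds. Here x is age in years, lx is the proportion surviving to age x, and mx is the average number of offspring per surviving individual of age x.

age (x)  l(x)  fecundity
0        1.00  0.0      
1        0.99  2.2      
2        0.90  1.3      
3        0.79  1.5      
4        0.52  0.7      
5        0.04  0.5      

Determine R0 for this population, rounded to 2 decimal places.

lx·mx by age: 0, 2.178, 1.17, 1.185, 0.364, 0.02
R0 = Σ lx·mx = 4.917 → 4.92

4.92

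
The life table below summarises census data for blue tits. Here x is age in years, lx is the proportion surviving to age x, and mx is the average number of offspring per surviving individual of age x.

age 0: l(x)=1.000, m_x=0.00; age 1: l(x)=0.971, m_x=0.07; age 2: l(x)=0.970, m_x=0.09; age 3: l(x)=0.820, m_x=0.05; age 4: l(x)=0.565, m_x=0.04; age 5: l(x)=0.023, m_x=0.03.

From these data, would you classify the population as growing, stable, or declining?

R0 = Σ lx·mx = 0 + 0.06797 + 0.0873 + 0.041 + 0.0226 + 0.00069 = 0.21956
R0 < 1, so the population is declining.

declining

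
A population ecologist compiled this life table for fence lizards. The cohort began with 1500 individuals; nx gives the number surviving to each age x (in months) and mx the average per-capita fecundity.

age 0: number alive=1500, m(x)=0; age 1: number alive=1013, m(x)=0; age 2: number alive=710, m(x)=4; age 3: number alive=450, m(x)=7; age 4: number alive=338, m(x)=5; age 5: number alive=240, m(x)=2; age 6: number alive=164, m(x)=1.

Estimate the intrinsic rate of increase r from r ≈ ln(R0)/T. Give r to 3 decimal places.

lx = nx/n0 = nx/1500: 1, 0.67533…, 0.47333…, 0.3, 0.22533…, 0.16, 0.10933…
R0 = Σ lx·mx = 0 + 0 + 1.89333… + 2.1 + 1.12667… + 0.32 + 0.10933… = 5.549333…
Σ x·lx·mx = 16.849333…; T = 16.849333…/5.549333… = 3.03628…
r ≈ ln(R0)/T = ln(5.549333…)/3.03628… = 0.5644… → 0.564

0.564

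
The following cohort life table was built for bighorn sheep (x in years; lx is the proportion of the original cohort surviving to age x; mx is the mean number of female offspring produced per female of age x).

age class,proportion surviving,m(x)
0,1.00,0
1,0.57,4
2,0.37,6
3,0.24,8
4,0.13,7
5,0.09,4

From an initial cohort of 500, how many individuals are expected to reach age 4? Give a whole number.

Expected survivors = N0 · l_4 = 500 × 0.13 = 65 → 65

65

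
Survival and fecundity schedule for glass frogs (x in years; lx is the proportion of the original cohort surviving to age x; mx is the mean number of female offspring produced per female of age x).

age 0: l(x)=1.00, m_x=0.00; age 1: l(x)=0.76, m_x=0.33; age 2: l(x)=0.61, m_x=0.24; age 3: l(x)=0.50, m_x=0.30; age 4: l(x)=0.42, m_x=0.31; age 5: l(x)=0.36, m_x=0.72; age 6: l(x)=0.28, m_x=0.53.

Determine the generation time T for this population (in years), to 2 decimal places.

lx·mx: 0, 0.2508, 0.1464, 0.15, 0.1302, 0.2592, 0.1484 → R0 = 1.085
x·lx·mx: 0, 0.2508, 0.2928, 0.45, 0.5208, 1.296, 0.8904 → Σ = 3.7008
T = 3.7008 / 1.085 = 3.410876… → 3.41

3.41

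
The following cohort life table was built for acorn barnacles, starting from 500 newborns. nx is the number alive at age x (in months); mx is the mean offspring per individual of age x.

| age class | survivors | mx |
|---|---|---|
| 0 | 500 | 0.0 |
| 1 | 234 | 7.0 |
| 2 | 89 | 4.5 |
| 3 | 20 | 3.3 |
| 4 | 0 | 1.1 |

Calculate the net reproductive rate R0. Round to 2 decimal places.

4.21

lx = nx/n0 = nx/500: 1, 0.468, 0.178, 0.04, 0
lx·mx by age: 0, 3.276, 0.801, 0.132, 0
R0 = Σ lx·mx = 4.209 → 4.21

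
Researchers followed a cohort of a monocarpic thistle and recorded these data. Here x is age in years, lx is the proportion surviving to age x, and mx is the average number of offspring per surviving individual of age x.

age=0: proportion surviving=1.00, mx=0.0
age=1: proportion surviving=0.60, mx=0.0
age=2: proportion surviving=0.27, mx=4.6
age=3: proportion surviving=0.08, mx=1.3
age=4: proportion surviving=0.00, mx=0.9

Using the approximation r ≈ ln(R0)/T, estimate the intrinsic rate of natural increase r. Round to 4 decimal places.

R0 = Σ lx·mx = 0 + 0 + 1.242 + 0.104 + 0 = 1.346
Σ x·lx·mx = 2.796; T = 2.796/1.346 = 2.07727…
r ≈ ln(R0)/T = ln(1.346)/2.07727… = 0.143042… → 0.1430

0.1430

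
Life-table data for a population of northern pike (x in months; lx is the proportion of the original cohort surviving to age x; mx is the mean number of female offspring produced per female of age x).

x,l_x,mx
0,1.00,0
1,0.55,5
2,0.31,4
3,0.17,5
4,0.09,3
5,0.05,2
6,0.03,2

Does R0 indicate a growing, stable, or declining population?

R0 = Σ lx·mx = 0 + 2.75 + 1.24 + 0.85 + 0.27 + 0.1 + 0.06 = 5.27
R0 > 1, so the population is growing.

growing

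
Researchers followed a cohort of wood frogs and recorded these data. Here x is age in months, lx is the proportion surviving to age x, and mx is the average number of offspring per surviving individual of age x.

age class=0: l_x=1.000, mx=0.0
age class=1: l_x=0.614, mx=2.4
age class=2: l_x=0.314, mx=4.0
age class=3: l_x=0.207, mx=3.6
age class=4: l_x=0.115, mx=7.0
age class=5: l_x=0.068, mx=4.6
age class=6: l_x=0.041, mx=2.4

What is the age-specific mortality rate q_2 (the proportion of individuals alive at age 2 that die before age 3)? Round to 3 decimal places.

q_2 = (l_2 − l_3) / l_2 = (0.314 − 0.207) / 0.314
     = 0.107 / 0.314 = 0.340764… → 0.341

0.341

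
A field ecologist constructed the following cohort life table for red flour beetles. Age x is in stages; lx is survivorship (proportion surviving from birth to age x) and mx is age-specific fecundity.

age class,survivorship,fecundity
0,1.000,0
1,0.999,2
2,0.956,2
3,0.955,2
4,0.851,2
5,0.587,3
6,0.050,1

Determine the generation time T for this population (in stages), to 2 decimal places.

lx·mx: 0, 1.998, 1.912, 1.91, 1.702, 1.761, 0.05 → R0 = 9.333
x·lx·mx: 0, 1.998, 3.824, 5.73, 6.808, 8.805, 0.3 → Σ = 27.465
T = 27.465 / 9.333 = 2.942784… → 2.94

2.94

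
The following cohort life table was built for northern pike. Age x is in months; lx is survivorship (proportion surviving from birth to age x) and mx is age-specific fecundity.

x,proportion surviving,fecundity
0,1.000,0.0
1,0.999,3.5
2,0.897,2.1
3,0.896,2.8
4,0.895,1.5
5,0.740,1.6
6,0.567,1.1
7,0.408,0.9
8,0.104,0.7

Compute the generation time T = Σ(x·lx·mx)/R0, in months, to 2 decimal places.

2.87

lx·mx: 0, 3.4965, 1.8837, 2.5088, 1.3425, 1.184, 0.6237, 0.3672, 0.0728 → R0 = 11.4792
x·lx·mx: 0, 3.4965, 3.7674, 7.5264, 5.37, 5.92, 3.7422, 2.5704, 0.5824 → Σ = 32.9753
T = 32.9753 / 11.4792 = 2.872613… → 2.87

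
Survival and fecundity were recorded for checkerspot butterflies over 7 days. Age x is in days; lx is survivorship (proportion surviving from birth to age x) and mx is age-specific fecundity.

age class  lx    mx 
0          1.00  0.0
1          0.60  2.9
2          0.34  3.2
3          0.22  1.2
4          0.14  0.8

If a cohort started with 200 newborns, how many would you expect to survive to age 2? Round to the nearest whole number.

68

Expected survivors = N0 · l_2 = 200 × 0.34 = 68 → 68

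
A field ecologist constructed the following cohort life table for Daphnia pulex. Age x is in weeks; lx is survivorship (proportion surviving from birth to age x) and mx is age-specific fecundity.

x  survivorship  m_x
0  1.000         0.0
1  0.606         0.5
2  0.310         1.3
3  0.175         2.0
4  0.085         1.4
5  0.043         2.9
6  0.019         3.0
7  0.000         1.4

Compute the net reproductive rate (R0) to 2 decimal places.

1.36

lx·mx by age: 0, 0.303, 0.403, 0.35, 0.119, 0.1247, 0.057, 0
R0 = Σ lx·mx = 1.3567 → 1.36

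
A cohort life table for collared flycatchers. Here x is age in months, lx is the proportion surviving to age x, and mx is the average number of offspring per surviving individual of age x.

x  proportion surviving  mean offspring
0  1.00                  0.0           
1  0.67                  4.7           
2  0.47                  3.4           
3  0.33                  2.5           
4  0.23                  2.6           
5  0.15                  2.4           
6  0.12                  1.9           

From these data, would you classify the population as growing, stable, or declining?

growing

R0 = Σ lx·mx = 0 + 3.149 + 1.598 + 0.825 + 0.598 + 0.36 + 0.228 = 6.758
R0 > 1, so the population is growing.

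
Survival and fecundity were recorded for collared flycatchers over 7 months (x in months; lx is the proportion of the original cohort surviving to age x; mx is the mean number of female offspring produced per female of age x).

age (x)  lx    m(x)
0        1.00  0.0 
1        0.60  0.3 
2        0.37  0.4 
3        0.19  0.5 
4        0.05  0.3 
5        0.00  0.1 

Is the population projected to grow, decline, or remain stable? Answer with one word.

R0 = Σ lx·mx = 0 + 0.18 + 0.148 + 0.095 + 0.015 + 0 = 0.438
R0 < 1, so the population is declining.

declining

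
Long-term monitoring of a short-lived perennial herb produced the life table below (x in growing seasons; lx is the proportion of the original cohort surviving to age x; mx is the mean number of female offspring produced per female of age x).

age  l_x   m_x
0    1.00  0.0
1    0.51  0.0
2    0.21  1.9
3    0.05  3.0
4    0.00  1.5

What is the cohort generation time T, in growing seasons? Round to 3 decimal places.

2.273

lx·mx: 0, 0, 0.399, 0.15, 0 → R0 = 0.549
x·lx·mx: 0, 0, 0.798, 0.45, 0 → Σ = 1.248
T = 1.248 / 0.549 = 2.273224… → 2.273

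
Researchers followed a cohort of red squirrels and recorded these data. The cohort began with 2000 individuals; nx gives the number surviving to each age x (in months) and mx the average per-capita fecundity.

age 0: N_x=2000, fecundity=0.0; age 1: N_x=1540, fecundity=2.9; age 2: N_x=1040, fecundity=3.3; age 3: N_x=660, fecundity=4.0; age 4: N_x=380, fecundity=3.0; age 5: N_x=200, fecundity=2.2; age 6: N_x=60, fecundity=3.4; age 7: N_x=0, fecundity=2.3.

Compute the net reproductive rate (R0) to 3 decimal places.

6.161

lx = nx/n0 = nx/2000: 1, 0.77, 0.52, 0.33, 0.19, 0.1, 0.03, 0
lx·mx by age: 0, 2.233, 1.716, 1.32, 0.57, 0.22, 0.102, 0
R0 = Σ lx·mx = 6.161 → 6.161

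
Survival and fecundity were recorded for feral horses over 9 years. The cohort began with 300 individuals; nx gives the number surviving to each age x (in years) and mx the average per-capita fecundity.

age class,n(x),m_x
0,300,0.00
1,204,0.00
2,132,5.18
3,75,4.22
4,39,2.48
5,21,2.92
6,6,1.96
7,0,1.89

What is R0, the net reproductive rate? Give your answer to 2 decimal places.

lx = nx/n0 = nx/300: 1, 0.68, 0.44, 0.25, 0.13, 0.07, 0.02, 0
lx·mx by age: 0, 0, 2.2792, 1.055, 0.3224, 0.2044, 0.0392, 0
R0 = Σ lx·mx = 3.9002 → 3.90

3.90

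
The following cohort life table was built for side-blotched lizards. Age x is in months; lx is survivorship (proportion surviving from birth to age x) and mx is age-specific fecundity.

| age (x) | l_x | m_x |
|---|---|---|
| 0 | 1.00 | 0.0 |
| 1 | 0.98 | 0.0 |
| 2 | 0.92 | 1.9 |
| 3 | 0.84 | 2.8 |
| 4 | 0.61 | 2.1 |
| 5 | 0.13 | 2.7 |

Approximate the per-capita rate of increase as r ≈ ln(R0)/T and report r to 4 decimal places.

R0 = Σ lx·mx = 0 + 0 + 1.748 + 2.352 + 1.281 + 0.351 = 5.732
Σ x·lx·mx = 17.431; T = 17.431/5.732 = 3.041…
r ≈ ln(R0)/T = ln(5.732)/3.041… = 0.574175… → 0.5742

0.5742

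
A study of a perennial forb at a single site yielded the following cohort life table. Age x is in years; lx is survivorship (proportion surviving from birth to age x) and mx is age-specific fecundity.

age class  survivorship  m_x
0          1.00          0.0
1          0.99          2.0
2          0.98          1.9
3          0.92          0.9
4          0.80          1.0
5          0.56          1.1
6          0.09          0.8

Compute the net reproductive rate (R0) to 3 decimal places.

6.158

lx·mx by age: 0, 1.98, 1.862, 0.828, 0.8, 0.616, 0.072
R0 = Σ lx·mx = 6.158 → 6.158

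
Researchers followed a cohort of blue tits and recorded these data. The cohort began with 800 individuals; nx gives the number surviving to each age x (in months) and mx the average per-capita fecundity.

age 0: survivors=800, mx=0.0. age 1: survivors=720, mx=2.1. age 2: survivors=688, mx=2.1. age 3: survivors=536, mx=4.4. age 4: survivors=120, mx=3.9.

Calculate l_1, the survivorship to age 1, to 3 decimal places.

l_1 = n_1/n_0 = 720/800 = 0.9 → 0.900

0.900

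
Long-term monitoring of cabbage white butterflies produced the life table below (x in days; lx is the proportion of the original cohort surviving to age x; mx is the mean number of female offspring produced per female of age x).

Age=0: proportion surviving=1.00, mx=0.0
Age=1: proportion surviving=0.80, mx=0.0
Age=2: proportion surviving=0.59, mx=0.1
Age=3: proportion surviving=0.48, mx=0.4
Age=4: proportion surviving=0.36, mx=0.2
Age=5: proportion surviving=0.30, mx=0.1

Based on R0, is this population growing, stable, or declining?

R0 = Σ lx·mx = 0 + 0 + 0.059 + 0.192 + 0.072 + 0.03 = 0.353
R0 < 1, so the population is declining.

declining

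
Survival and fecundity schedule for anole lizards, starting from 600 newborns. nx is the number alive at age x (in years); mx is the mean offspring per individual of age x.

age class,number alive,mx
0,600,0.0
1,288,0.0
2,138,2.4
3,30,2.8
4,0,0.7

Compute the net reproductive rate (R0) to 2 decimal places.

0.69

lx = nx/n0 = nx/600: 1, 0.48, 0.23, 0.05, 0
lx·mx by age: 0, 0, 0.552, 0.14, 0
R0 = Σ lx·mx = 0.692 → 0.69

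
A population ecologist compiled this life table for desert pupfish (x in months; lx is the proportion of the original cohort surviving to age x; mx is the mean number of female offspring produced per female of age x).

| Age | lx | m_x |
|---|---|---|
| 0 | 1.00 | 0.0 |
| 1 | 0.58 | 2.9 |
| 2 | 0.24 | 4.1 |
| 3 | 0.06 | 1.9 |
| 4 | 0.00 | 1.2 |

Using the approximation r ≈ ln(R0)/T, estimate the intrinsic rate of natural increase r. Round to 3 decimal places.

0.712

R0 = Σ lx·mx = 0 + 1.682 + 0.984 + 0.114 + 0 = 2.78
Σ x·lx·mx = 3.992; T = 3.992/2.78 = 1.43597…
r ≈ ln(R0)/T = ln(2.78)/1.43597… = 0.71203… → 0.712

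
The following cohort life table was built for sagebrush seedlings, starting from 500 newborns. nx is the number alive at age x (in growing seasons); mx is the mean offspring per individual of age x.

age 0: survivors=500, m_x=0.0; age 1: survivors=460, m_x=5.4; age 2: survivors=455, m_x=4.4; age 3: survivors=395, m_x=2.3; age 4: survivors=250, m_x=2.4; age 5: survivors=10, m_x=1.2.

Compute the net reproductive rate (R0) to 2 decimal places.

12.01

lx = nx/n0 = nx/500: 1, 0.92, 0.91, 0.79, 0.5, 0.02
lx·mx by age: 0, 4.968, 4.004, 1.817, 1.2, 0.024
R0 = Σ lx·mx = 12.013 → 12.01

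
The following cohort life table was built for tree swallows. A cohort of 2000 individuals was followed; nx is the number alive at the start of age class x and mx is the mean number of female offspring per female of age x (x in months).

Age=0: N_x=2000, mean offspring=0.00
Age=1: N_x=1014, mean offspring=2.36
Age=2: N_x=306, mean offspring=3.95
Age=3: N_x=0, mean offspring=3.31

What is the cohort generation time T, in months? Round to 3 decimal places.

lx = nx/n0 = nx/2000: 1, 0.507, 0.153, 0
lx·mx: 0, 1.19652, 0.60435, 0 → R0 = 1.80087
x·lx·mx: 0, 1.19652, 1.2087, 0 → Σ = 2.40522
T = 2.40522 / 1.80087 = 1.335588… → 1.336

1.336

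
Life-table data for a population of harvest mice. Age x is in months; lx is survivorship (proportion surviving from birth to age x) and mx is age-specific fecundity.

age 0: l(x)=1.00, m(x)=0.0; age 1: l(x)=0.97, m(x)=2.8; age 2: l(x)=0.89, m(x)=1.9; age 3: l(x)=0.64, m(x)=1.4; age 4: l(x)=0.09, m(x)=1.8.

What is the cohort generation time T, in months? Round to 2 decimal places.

lx·mx: 0, 2.716, 1.691, 0.896, 0.162 → R0 = 5.465
x·lx·mx: 0, 2.716, 3.382, 2.688, 0.648 → Σ = 9.434
T = 9.434 / 5.465 = 1.726258… → 1.73

1.73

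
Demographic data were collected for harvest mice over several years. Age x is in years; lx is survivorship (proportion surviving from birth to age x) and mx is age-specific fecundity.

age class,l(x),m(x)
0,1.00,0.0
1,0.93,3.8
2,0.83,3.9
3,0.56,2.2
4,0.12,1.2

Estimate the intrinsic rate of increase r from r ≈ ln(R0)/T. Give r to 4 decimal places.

1.1967

R0 = Σ lx·mx = 0 + 3.534 + 3.237 + 1.232 + 0.144 = 8.147
Σ x·lx·mx = 14.28; T = 14.28/8.147 = 1.75279…
r ≈ ln(R0)/T = ln(8.147)/1.75279… = 1.196747… → 1.1967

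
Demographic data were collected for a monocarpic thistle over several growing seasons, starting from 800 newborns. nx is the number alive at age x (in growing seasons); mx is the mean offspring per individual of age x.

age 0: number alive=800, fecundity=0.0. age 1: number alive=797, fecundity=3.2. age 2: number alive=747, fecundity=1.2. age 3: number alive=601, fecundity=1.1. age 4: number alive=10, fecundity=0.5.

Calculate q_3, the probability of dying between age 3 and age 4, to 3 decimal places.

0.983

lx = nx/n0 = nx/800: 1, 0.99625, 0.93375, 0.75125, 0.0125
q_3 = (l_3 − l_4) / l_3 = (0.75125 − 0.0125) / 0.75125
     = 0.73875 / 0.75125 = 0.983361… → 0.983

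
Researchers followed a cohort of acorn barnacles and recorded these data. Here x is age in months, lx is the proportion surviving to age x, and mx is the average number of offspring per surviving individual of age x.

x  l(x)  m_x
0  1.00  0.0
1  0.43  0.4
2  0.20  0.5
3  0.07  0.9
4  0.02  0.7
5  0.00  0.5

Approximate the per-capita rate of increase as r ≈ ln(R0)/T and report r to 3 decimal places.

-0.595

R0 = Σ lx·mx = 0 + 0.172 + 0.1 + 0.063 + 0.014 + 0 = 0.349
Σ x·lx·mx = 0.617; T = 0.617/0.349 = 1.76791…
r ≈ ln(R0)/T = ln(0.349)/1.76791… = -0.59544… → -0.595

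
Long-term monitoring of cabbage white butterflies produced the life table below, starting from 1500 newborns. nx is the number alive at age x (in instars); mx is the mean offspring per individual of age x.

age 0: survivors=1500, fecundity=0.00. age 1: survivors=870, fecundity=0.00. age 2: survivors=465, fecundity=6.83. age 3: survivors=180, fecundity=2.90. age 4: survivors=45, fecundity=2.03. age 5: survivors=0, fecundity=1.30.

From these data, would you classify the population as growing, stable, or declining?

lx = nx/n0 = nx/1500: 1, 0.58, 0.31, 0.12, 0.03, 0
R0 = Σ lx·mx = 0 + 0 + 2.1173 + 0.348 + 0.0609 + 0 = 2.5262
R0 > 1, so the population is growing.

growing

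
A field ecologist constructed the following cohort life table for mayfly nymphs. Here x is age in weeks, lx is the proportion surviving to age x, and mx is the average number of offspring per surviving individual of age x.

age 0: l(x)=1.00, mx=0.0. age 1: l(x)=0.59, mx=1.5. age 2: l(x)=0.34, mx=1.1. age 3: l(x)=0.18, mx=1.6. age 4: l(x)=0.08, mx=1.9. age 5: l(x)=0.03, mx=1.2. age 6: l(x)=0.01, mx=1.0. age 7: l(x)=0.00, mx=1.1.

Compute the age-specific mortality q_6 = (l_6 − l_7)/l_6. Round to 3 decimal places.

1.000

q_6 = (l_6 − l_7) / l_6 = (0.01 − 0) / 0.01
     = 0.01 / 0.01 = 1 → 1.000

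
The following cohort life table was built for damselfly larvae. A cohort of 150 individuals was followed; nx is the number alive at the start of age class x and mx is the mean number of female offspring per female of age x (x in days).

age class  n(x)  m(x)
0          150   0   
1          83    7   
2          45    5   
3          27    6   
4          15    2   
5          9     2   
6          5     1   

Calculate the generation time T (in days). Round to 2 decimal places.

lx = nx/n0 = nx/150: 1, 0.55333…, 0.3, 0.18, 0.1, 0.06, 0.03333…
lx·mx: 0, 3.873333…, 1.5, 1.08, 0.2, 0.12, 0.033333… → R0 = 6.806667…
x·lx·mx: 0, 3.873333…, 3, 3.24, 0.8, 0.6, 0.2… → Σ = 11.713333…
T = 11.713333… / 6.806667… = 1.720862… → 1.72

1.72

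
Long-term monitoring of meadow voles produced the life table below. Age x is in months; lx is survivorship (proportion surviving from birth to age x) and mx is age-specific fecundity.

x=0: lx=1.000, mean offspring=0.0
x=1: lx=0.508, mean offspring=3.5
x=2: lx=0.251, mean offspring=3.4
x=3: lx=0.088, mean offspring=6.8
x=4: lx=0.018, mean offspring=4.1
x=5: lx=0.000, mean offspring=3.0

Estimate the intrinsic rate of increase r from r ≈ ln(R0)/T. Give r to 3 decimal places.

0.708

R0 = Σ lx·mx = 0 + 1.778 + 0.8534 + 0.5984 + 0.0738 + 0 = 3.3036
Σ x·lx·mx = 5.5752; T = 5.5752/3.3036 = 1.68761…
r ≈ ln(R0)/T = ln(3.3036)/1.68761… = 0.70811… → 0.708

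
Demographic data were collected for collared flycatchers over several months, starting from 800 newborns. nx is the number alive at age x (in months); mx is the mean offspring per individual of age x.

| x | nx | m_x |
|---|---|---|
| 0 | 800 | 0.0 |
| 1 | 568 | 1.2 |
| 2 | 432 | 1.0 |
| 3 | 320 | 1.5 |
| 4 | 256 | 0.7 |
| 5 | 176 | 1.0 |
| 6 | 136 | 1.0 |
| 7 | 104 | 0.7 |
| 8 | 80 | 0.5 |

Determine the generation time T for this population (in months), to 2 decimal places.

lx = nx/n0 = nx/800: 1, 0.71, 0.54, 0.4, 0.32, 0.22, 0.17, 0.13, 0.1
lx·mx: 0, 0.852, 0.54, 0.6, 0.224, 0.22, 0.17, 0.091, 0.05 → R0 = 2.747
x·lx·mx: 0, 0.852, 1.08, 1.8, 0.896, 1.1, 1.02, 0.637, 0.4 → Σ = 7.785
T = 7.785 / 2.747 = 2.834001… → 2.83

2.83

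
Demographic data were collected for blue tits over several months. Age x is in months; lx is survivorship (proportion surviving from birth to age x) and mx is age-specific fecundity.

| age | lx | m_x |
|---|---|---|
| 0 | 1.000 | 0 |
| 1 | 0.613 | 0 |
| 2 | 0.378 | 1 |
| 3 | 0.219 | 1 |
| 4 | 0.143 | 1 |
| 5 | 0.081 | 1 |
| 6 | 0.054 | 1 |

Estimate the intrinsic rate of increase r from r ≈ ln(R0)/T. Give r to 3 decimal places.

R0 = Σ lx·mx = 0 + 0 + 0.378 + 0.219 + 0.143 + 0.081 + 0.054 = 0.875
Σ x·lx·mx = 2.714; T = 2.714/0.875 = 3.10171…
r ≈ ln(R0)/T = ln(0.875)/3.10171… = -0.04305… → -0.043

-0.043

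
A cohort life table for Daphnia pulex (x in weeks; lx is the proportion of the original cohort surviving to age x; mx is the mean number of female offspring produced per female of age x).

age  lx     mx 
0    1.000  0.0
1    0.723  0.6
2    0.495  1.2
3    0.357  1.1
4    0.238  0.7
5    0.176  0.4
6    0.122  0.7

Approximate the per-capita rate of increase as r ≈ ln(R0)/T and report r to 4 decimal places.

R0 = Σ lx·mx = 0 + 0.4338 + 0.594 + 0.3927 + 0.1666 + 0.0704 + 0.0854 = 1.7429
Σ x·lx·mx = 4.3307; T = 4.3307/1.7429 = 2.48477…
r ≈ ln(R0)/T = ln(1.7429)/2.48477… = 0.223583… → 0.2236

0.2236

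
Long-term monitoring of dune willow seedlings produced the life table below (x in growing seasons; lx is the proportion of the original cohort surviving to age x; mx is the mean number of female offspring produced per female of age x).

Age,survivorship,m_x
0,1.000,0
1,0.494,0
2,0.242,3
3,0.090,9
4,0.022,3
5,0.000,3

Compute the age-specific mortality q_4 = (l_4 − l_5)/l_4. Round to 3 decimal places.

1.000

q_4 = (l_4 − l_5) / l_4 = (0.022 − 0) / 0.022
     = 0.022 / 0.022 = 1 → 1.000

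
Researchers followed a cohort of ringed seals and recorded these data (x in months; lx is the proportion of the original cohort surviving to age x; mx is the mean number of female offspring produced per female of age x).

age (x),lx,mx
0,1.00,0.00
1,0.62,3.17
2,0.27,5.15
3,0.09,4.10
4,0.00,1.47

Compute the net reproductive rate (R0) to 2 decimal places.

lx·mx by age: 0, 1.9654, 1.3905, 0.369, 0
R0 = Σ lx·mx = 3.7249 → 3.72

3.72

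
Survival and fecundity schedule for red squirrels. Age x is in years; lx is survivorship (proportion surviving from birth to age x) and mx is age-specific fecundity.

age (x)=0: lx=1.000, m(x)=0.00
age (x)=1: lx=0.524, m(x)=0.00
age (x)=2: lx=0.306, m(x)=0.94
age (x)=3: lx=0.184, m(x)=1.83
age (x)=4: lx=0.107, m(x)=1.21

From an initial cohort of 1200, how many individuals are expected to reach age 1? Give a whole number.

Expected survivors = N0 · l_1 = 1200 × 0.524 = 628.8 → 629

629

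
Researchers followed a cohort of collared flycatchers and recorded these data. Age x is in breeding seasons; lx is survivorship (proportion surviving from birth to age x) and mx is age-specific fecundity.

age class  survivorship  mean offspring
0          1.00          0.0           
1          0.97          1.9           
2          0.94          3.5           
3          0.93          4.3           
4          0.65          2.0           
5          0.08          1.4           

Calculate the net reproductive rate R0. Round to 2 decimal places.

lx·mx by age: 0, 1.843, 3.29, 3.999, 1.3, 0.112
R0 = Σ lx·mx = 10.544 → 10.54

10.54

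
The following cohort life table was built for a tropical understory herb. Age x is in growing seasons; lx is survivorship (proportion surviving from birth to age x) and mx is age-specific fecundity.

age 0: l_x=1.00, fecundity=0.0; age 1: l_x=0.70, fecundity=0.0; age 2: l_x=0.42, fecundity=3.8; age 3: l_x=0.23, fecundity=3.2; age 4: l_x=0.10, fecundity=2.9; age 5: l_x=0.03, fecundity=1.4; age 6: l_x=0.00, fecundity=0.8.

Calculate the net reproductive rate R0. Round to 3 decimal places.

2.664

lx·mx by age: 0, 0, 1.596, 0.736, 0.29, 0.042, 0
R0 = Σ lx·mx = 2.664 → 2.664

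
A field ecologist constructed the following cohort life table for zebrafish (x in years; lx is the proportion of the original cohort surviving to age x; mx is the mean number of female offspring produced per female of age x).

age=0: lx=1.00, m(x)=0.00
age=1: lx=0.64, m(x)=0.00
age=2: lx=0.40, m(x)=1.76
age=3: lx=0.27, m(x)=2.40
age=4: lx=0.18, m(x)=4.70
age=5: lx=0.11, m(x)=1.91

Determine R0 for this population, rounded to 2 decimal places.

2.41

lx·mx by age: 0, 0, 0.704, 0.648, 0.846, 0.2101
R0 = Σ lx·mx = 2.4081 → 2.41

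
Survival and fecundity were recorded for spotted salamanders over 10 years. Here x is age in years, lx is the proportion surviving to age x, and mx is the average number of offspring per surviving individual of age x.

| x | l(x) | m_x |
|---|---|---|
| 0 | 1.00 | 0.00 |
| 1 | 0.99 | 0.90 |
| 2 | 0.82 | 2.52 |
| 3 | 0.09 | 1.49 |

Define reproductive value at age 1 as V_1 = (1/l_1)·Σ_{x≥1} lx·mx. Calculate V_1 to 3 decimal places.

lx·mx for x ≥ 1: 0.891, 2.0664, 0.1341 → sum = 3.0915
V_1 = 3.0915 / l_1 = 3.0915 / 0.99 = 3.122727… → 3.123

3.123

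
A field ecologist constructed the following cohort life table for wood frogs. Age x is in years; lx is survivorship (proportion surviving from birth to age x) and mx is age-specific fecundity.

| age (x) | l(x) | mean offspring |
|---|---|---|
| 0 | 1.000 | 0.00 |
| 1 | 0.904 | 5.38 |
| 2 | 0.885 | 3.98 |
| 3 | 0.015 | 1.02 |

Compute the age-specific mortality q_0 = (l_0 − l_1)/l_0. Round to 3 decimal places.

q_0 = (l_0 − l_1) / l_0 = (1 − 0.904) / 1
     = 0.096 / 1 = 0.096 → 0.096

0.096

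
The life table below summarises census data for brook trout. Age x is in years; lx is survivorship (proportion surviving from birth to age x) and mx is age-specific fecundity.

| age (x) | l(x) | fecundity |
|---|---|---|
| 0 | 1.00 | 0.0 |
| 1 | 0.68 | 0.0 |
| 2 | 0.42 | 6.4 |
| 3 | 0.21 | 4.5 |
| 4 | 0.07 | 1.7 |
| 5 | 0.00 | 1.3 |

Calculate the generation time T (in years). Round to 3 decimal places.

lx·mx: 0, 0, 2.688, 0.945, 0.119, 0 → R0 = 3.752
x·lx·mx: 0, 0, 5.376, 2.835, 0.476, 0 → Σ = 8.687
T = 8.687 / 3.752 = 2.315299… → 2.315

2.315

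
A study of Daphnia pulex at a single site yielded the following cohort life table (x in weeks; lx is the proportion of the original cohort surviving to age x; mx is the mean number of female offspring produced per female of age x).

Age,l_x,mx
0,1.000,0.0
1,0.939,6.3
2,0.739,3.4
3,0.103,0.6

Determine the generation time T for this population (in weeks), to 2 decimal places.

lx·mx: 0, 5.9157, 2.5126, 0.0618 → R0 = 8.4901
x·lx·mx: 0, 5.9157, 5.0252, 0.1854 → Σ = 11.1263
T = 11.1263 / 8.4901 = 1.310503… → 1.31

1.31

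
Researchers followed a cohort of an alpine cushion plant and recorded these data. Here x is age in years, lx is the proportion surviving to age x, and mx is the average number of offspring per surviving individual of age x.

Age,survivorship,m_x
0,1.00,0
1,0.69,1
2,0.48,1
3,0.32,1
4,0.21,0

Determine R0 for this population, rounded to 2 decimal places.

1.49

lx·mx by age: 0, 0.69, 0.48, 0.32, 0
R0 = Σ lx·mx = 1.49 → 1.49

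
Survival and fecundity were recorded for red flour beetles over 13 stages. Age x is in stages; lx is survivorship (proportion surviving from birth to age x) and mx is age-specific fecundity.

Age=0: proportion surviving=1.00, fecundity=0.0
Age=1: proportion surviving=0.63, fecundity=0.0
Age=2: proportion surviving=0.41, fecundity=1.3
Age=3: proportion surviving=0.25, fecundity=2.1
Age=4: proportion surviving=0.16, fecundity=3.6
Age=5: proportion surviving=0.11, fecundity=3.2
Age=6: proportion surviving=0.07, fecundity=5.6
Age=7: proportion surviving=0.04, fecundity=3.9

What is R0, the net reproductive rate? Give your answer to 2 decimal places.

lx·mx by age: 0, 0, 0.533, 0.525, 0.576, 0.352, 0.392, 0.156
R0 = Σ lx·mx = 2.534 → 2.53

2.53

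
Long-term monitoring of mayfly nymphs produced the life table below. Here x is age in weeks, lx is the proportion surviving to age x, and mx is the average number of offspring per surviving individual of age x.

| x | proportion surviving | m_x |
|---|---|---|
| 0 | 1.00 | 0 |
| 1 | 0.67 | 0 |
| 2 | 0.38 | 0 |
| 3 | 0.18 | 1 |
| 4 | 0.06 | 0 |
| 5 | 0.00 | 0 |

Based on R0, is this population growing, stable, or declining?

declining

R0 = Σ lx·mx = 0 + 0 + 0 + 0.18 + 0 + 0 = 0.18
R0 < 1, so the population is declining.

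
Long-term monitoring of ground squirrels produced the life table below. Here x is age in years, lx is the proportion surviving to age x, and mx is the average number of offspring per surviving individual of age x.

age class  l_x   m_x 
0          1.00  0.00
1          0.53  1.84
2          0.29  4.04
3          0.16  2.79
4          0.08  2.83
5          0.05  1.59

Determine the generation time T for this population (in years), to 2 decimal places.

lx·mx: 0, 0.9752, 1.1716, 0.4464, 0.2264, 0.0795 → R0 = 2.8991
x·lx·mx: 0, 0.9752, 2.3432, 1.3392, 0.9056, 0.3975 → Σ = 5.9607
T = 5.9607 / 2.8991 = 2.056052… → 2.06

2.06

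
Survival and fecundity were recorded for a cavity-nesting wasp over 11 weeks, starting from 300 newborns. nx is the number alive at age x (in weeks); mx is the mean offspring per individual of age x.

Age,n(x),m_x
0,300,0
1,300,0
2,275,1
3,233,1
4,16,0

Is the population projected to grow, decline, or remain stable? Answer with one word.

growing

lx = nx/n0 = nx/300: 1, 1, 0.91667…, 0.77667…, 0.05333…
R0 = Σ lx·mx = 0 + 0 + 0.916667… + 0.776667… + 0 = 1.693333…
R0 > 1, so the population is growing.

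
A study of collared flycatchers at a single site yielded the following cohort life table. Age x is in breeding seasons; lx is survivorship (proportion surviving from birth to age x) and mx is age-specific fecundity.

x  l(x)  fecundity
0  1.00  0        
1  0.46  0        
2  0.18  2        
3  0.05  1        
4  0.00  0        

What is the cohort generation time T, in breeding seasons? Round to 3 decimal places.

2.122

lx·mx: 0, 0, 0.36, 0.05, 0 → R0 = 0.41
x·lx·mx: 0, 0, 0.72, 0.15, 0 → Σ = 0.87
T = 0.87 / 0.41 = 2.121951… → 2.122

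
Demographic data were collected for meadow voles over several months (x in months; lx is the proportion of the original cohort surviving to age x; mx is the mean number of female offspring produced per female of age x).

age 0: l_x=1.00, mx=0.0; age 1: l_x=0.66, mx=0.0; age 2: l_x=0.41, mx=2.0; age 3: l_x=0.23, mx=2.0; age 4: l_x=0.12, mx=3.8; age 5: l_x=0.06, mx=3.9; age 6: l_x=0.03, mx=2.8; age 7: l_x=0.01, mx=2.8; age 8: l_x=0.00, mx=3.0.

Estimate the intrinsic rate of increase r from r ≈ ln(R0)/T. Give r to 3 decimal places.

0.227

R0 = Σ lx·mx = 0 + 0 + 0.82 + 0.46 + 0.456 + 0.234 + 0.084 + 0.028 + 0 = 2.082
Σ x·lx·mx = 6.714; T = 6.714/2.082 = 3.22478…
r ≈ ln(R0)/T = ln(2.082)/3.22478… = 0.2274… → 0.227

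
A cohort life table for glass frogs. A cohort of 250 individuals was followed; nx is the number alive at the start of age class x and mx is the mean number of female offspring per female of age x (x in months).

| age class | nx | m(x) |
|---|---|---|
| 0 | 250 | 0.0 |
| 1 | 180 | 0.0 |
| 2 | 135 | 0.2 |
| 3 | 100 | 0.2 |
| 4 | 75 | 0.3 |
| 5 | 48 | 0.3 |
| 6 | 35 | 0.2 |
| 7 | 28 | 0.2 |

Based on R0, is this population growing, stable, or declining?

lx = nx/n0 = nx/250: 1, 0.72, 0.54, 0.4, 0.3, 0.192, 0.14, 0.112
R0 = Σ lx·mx = 0 + 0 + 0.108 + 0.08 + 0.09 + 0.0576 + 0.028 + 0.0224 = 0.386
R0 < 1, so the population is declining.

declining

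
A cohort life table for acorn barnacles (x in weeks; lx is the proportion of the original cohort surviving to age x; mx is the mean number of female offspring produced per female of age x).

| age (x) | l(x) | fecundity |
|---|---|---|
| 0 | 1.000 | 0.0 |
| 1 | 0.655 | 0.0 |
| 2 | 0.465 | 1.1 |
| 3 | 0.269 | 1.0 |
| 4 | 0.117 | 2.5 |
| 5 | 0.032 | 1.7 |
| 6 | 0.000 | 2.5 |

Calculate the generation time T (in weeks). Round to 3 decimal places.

lx·mx: 0, 0, 0.5115, 0.269, 0.2925, 0.0544, 0 → R0 = 1.1274
x·lx·mx: 0, 0, 1.023, 0.807, 1.17, 0.272, 0 → Σ = 3.272
T = 3.272 / 1.1274 = 2.902253… → 2.902

2.902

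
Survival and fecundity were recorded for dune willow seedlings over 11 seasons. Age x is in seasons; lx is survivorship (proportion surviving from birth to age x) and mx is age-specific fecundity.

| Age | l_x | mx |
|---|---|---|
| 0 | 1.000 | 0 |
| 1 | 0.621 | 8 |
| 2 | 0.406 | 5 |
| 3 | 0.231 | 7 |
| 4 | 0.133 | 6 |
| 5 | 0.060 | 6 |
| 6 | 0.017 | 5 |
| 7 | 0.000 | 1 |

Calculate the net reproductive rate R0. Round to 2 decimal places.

9.86

lx·mx by age: 0, 4.968, 2.03, 1.617, 0.798, 0.36, 0.085, 0
R0 = Σ lx·mx = 9.858 → 9.86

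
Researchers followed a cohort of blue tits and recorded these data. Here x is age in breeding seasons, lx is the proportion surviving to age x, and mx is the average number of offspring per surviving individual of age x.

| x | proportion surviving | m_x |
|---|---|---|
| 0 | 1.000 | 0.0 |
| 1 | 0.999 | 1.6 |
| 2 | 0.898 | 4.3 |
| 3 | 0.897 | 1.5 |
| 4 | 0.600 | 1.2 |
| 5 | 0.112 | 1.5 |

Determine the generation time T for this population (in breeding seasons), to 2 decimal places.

lx·mx: 0, 1.5984, 3.8614, 1.3455, 0.72, 0.168 → R0 = 7.6933
x·lx·mx: 0, 1.5984, 7.7228, 4.0365, 2.88, 0.84 → Σ = 17.0777
T = 17.0777 / 7.6933 = 2.219815… → 2.22

2.22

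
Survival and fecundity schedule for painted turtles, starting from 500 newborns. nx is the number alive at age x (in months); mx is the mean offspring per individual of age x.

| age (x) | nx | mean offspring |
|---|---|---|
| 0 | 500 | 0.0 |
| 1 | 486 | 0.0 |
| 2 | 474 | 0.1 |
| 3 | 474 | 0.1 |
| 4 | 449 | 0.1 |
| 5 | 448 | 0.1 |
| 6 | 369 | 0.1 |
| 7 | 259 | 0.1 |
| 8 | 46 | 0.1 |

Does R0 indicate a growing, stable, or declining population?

declining

lx = nx/n0 = nx/500: 1, 0.972, 0.948, 0.948, 0.898, 0.896, 0.738, 0.518, 0.092
R0 = Σ lx·mx = 0 + 0 + 0.0948 + 0.0948 + 0.0898 + 0.0896 + 0.0738 + 0.0518 + 0.0092 = 0.5038
R0 < 1, so the population is declining.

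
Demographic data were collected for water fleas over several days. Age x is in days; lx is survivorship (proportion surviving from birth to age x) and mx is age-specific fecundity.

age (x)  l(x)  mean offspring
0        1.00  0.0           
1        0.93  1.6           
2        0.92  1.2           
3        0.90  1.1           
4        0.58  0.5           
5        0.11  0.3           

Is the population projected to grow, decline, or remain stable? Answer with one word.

growing

R0 = Σ lx·mx = 0 + 1.488 + 1.104 + 0.99 + 0.29 + 0.033 = 3.905
R0 > 1, so the population is growing.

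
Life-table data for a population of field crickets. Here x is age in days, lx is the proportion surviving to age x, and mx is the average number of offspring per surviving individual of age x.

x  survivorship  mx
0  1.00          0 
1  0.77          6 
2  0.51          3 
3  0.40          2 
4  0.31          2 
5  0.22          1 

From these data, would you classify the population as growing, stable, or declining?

R0 = Σ lx·mx = 0 + 4.62 + 1.53 + 0.8 + 0.62 + 0.22 = 7.79
R0 > 1, so the population is growing.

growing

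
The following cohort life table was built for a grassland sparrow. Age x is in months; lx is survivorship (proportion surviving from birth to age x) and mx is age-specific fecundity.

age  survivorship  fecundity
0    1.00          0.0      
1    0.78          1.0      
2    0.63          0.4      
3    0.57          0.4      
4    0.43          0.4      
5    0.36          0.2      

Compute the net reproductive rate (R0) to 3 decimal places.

lx·mx by age: 0, 0.78, 0.252, 0.228, 0.172, 0.072
R0 = Σ lx·mx = 1.504 → 1.504

1.504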